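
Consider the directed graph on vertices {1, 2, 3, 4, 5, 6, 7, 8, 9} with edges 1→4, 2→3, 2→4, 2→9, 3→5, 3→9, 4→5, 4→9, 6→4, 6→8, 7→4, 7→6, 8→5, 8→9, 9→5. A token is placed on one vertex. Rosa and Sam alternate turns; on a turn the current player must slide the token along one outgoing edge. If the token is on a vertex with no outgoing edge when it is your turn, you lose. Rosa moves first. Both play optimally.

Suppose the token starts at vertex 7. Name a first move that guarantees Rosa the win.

Move to 6.

Compute win/loss labels from the base case upward. A position with no move is L. Any other position is W if it can reach an L in one move, else L.
Every edge goes from a vertex to one that appears earlier in the order 5, 9, 8, 4, 6, 7, 3, 2, 1, so processing vertices in that order labels each vertex after all of its successors.
5: no outgoing edge → L
9: →5(L), so W
8: →5(L), so W
4: →5(L), so W
6: →4(W), 8(W) — all W, so L
7: →6(L), so W
3: →5(L), so W
2: →3(W), 4(W), 9(W) — all W, so L
1: →4(W) only, which is W, so L
From 7, the L positions reachable in one move are: 6.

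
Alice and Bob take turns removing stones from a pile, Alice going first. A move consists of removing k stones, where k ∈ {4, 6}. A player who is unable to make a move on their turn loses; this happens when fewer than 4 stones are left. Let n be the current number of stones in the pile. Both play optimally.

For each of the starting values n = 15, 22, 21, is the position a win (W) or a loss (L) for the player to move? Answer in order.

Classify positions by backward induction: terminal positions (no move available) are L. From any other position, the mover wins iff some move reaches an L.
n=0: no move → L
n=1: no move → L
n=2: no move → L
n=3: no move → L
n=4: reaches L-position 0 → W
n=5: reaches L-position 1 → W
n=6: reaches L-position 2 → W
n=7: reaches L-position 3 → W
n=8: reaches L-position 2 → W
n=9: reaches L-position 3 → W
n=10: only reaches 6(W), 4(W), all W → L
n=11: only reaches 7(W), 5(W), all W → L
n=12: only reaches 8(W), 6(W), all W → L
n=13: only reaches 9(W), 7(W), all W → L
n=14: reaches L-position 10 → W
n=15: reaches L-position 11 → W
n=16: reaches L-position 12 → W
n=17: reaches L-position 13 → W
n=18: reaches L-position 12 → W
n=19: reaches L-position 13 → W
n=20: only reaches 16(W), 14(W), all W → L
n=21: only reaches 17(W), 15(W), all W → L
n=22: only reaches 18(W), 16(W), all W → L

15: W, 22: L, 21: L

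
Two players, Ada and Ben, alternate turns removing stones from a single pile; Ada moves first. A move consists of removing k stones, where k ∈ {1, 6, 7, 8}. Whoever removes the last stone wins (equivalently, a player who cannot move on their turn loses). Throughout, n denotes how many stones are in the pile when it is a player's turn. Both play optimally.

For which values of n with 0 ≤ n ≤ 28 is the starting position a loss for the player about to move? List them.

Work bottom-up. With no move the player to move loses. Otherwise the position is W if at least one move leads to an L position for the opponent, and L if every move leads to a W.
n=0: no move → L
n=1: →0(L), so W
n=2: →1(W) only, which is W, so L
n=3: →2(L), so W
n=4: →3(W) only, which is W, so L
n=5: →4(L), so W
n=6: →0(L), so W
n=7: →0(L), so W
n=8: →2(L), so W
n=9: →2(L), so W
n=10: →4(L), so W
n=11: →4(L), so W
n=12: →4(L), so W
n=13: →12(W), 7(W), 6(W), 5(W) — all W, so L
n=14: →13(L), so W
n=15: →14(W), 9(W), 8(W), 7(W) — all W, so L
n=16: →15(L), so W
n=17: →16(W), 11(W), 10(W), 9(W) — all W, so L
n=18: →17(L), so W
n=19: →13(L), so W
n=20: →13(L), so W
n=21: →15(L), so W
n=22: →15(L), so W
n=23: →17(L), so W
n=24: →17(L), so W
n=25: →17(L), so W
n=26: →25(W), 20(W), 19(W), 18(W) — all W, so L
n=27: →26(L), so W
n=28: →27(W), 22(W), 21(W), 20(W) — all W, so L
The losing starting values of n are exactly the entries labelled L in this table (8 of them).

0, 2, 4, 13, 15, 17, 26, 28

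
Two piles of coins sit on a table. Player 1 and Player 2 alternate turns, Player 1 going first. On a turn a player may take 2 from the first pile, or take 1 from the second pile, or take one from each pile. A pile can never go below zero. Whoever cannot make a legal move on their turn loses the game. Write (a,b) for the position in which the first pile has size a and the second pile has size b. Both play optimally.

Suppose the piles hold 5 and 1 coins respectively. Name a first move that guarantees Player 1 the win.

Label each position W (a win for the player to move) or L (a loss). A position with no legal move is L; any other position is W exactly when some move reaches an L, and L when every move reaches a W.
No move ever increases a pile, so every position that can arise here has a ≤ 5 and b ≤ 1; it is enough to label the cells with 0 ≤ a ≤ 5 and 0 ≤ b ≤ 1.
Every move lowers a or b (never raises either), so fill the grid row by row in increasing a, and left to right within a row: each cell's successors are then already labelled.
      b=0  b=1
a=0:    L    W
a=1:    L    W
a=2:    W    W
a=3:    W    L
a=4:    L    W
a=5:    L    W
Cells with no legal move (terminal, hence L): (0,0), (1,0).
The remaining L cells, each justified by listing all of its moves:
(3,1): only reaches (1,1)(W), (3,0)(W), (2,0)(W), all W → L
(4,0): only reaches (2,0)(W), which is W → L
(5,0): only reaches (3,0)(W), which is W → L
Every other cell has at least one move into one of the L cells above, so it is W.
From (5,1), the L positions reachable in one move are: (3,1), (5,0), (4,0). Any move reaching one of these is winning.

Move to (3,1).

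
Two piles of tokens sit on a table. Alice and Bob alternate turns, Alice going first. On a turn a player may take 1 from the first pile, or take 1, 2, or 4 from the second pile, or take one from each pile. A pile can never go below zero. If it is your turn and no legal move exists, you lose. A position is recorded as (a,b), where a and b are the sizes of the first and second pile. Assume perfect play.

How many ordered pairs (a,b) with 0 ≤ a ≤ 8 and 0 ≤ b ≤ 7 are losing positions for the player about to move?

Build the W/L table. Terminal = L. A non-terminal position is W if it has a move to some L; otherwise it is L.
Every move lowers a or b (never raises either), so fill the grid row by row in increasing a, and left to right within a row: each cell's successors are then already labelled.
      b=0  b=1  b=2  b=3  b=4  b=5  b=6  b=7
a=0:    L    W    W    L    W    W    L    W
a=1:    W    W    L    W    W    L    W    W
a=2:    L    W    W    W    W    W    W    L
a=3:    W    W    L    W    W    L    W    W
a=4:    L    W    W    W    W    W    W    L
a=5:    W    W    L    W    W    L    W    W
a=6:    L    W    W    W    W    W    W    L
a=7:    W    W    L    W    W    L    W    W
a=8:    L    W    W    W    W    W    W    L
Cells with no legal move (terminal, hence L): (0,0).
The remaining L cells, each justified by listing all of its moves:
(0,3): moves to (0,2)(W), (0,1)(W); every one is W ⇒ L
(0,6): moves to (0,5)(W), (0,4)(W), (0,2)(W); every one is W ⇒ L
(1,2): moves to (0,2)(W), (1,1)(W), (1,0)(W), (0,1)(W); every one is W ⇒ L
(1,5): moves to (0,5)(W), (1,4)(W), (1,3)(W), (1,1)(W), (0,4)(W); every one is W ⇒ L
(2,0): the only move is to (1,0)(W), a W ⇒ L
(2,7): moves to (1,7)(W), (2,6)(W), (2,5)(W), (2,3)(W), (1,6)(W); every one is W ⇒ L
(3,2): moves to (2,2)(W), (3,1)(W), (3,0)(W), (2,1)(W); every one is W ⇒ L
(3,5): moves to (2,5)(W), (3,4)(W), (3,3)(W), (3,1)(W), (2,4)(W); every one is W ⇒ L
(4,0): the only move is to (3,0)(W), a W ⇒ L
(4,7): moves to (3,7)(W), (4,6)(W), (4,5)(W), (4,3)(W), (3,6)(W); every one is W ⇒ L
(5,2): moves to (4,2)(W), (5,1)(W), (5,0)(W), (4,1)(W); every one is W ⇒ L
(5,5): moves to (4,5)(W), (5,4)(W), (5,3)(W), (5,1)(W), (4,4)(W); every one is W ⇒ L
(6,0): the only move is to (5,0)(W), a W ⇒ L
(6,7): moves to (5,7)(W), (6,6)(W), (6,5)(W), (6,3)(W), (5,6)(W); every one is W ⇒ L
(7,2): moves to (6,2)(W), (7,1)(W), (7,0)(W), (6,1)(W); every one is W ⇒ L
(7,5): moves to (6,5)(W), (7,4)(W), (7,3)(W), (7,1)(W), (6,4)(W); every one is W ⇒ L
(8,0): the only move is to (7,0)(W), a W ⇒ L
(8,7): moves to (7,7)(W), (8,6)(W), (8,5)(W), (8,3)(W), (7,6)(W); every one is W ⇒ L
Every other cell has at least one move into one of the L cells above, so it is W.
L cells per row: a=0: 3, a=1: 2, a=2: 2, a=3: 2, a=4: 2, a=5: 2, a=6: 2, a=7: 2, a=8: 2; total 19.

19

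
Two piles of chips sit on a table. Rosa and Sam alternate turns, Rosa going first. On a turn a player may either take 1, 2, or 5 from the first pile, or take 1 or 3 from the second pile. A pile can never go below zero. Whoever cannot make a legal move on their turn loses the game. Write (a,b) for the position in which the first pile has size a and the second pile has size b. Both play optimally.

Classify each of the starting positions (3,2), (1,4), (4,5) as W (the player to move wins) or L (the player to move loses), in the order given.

Work bottom-up. With no move the player to move loses. Otherwise the position is W if at least one move leads to an L position for the opponent, and L if every move leads to a W.
No move ever increases a pile, so every position that can arise here has a ≤ 4 and b ≤ 5; it is enough to label the cells with 0 ≤ a ≤ 4 and 0 ≤ b ≤ 5.
Every move lowers a or b (never raises either), so fill the grid row by row in increasing a, and left to right within a row: each cell's successors are then already labelled.
      b=0  b=1  b=2  b=3  b=4  b=5
a=0:    L    W    L    W    L    W
a=1:    W    L    W    L    W    L
a=2:    W    W    W    W    W    W
a=3:    L    W    L    W    L    W
a=4:    W    L    W    L    W    L
Cells with no legal move (terminal, hence L): (0,0).
The remaining L cells, each justified by listing all of its moves:
(0,2): the only move is to (0,1)(W), a W ⇒ L
(0,4): moves to (0,3)(W), (0,1)(W); every one is W ⇒ L
(1,1): moves to (0,1)(W), (1,0)(W); every one is W ⇒ L
(1,3): moves to (0,3)(W), (1,2)(W), (1,0)(W); every one is W ⇒ L
(1,5): moves to (0,5)(W), (1,4)(W), (1,2)(W); every one is W ⇒ L
(3,0): moves to (2,0)(W), (1,0)(W); every one is W ⇒ L
(3,2): moves to (2,2)(W), (1,2)(W), (3,1)(W); every one is W ⇒ L
(3,4): moves to (2,4)(W), (1,4)(W), (3,3)(W), (3,1)(W); every one is W ⇒ L
(4,1): moves to (3,1)(W), (2,1)(W), (4,0)(W); every one is W ⇒ L
(4,3): moves to (3,3)(W), (2,3)(W), (4,2)(W), (4,0)(W); every one is W ⇒ L
(4,5): moves to (3,5)(W), (2,5)(W), (4,4)(W), (4,2)(W); every one is W ⇒ L
Every other cell has at least one move into one of the L cells above, so it is W.
(3,2): one of the L cells justified above, so L
(1,4): the move to (0,4) reaches an L cell, so W
(4,5): one of the L cells justified above, so L

(3,2): L, (1,4): W, (4,5): L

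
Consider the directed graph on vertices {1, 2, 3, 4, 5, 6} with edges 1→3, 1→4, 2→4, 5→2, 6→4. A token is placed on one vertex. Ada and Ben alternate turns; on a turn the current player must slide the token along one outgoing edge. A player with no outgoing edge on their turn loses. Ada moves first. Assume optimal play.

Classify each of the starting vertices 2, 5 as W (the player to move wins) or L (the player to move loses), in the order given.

2: W, 5: L

Compute win/loss labels from the base case upward. A position with no move is L. Any other position is W if it can reach an L in one move, else L.
Every edge goes from a vertex to one that appears earlier in the order 4, 3, 1, 6, 2, 5, so processing vertices in that order labels each vertex after all of its successors.
4: no outgoing edge → L
3: no outgoing edge → L
1: reaches L-position 3 → W
6: reaches L-position 4 → W
2: reaches L-position 4 → W
5: only reaches 2(W), which is W → L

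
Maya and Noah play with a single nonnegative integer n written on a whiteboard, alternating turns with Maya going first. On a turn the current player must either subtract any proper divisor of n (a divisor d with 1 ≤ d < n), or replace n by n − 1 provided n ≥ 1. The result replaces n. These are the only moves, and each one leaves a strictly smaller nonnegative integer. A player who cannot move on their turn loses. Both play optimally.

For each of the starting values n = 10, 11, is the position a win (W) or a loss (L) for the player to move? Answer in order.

10: W, 11: L

Build the W/L table. Terminal = L. A non-terminal position is W if it has a move to some L; otherwise it is L.
n=0: no move → L
n=1: →0(L), so W
n=2: →1(W) only, which is W, so L
n=3: →2(L), so W
n=4: →2(L), so W
n=5: →4(W) only, which is W, so L
n=6: →5(L), so W
n=7: →6(W) only, which is W, so L
n=8: →7(L), so W
n=9: →6(W), 8(W) — all W, so L
n=10: →5(L), so W
n=11: →10(W) only, which is W, so L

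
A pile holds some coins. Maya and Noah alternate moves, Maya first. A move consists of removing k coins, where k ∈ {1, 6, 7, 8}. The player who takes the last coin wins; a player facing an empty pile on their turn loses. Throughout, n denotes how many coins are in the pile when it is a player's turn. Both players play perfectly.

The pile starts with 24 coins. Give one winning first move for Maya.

Use the standard recursion: the mover loses at a terminal position; elsewhere, the mover wins exactly when some move hands the opponent an L position.
n=0: no move → L
n=1: can move to 0, which is L ⇒ W
n=2: the only move is to 1(W), a W ⇒ L
n=3: can move to 2, which is L ⇒ W
n=4: the only move is to 3(W), a W ⇒ L
n=5: can move to 4, which is L ⇒ W
n=6: can move to 0, which is L ⇒ W
n=7: can move to 0, which is L ⇒ W
n=8: can move to 2, which is L ⇒ W
n=9: can move to 2, which is L ⇒ W
n=10: can move to 4, which is L ⇒ W
n=11: can move to 4, which is L ⇒ W
n=12: can move to 4, which is L ⇒ W
n=13: moves to 12(W), 7(W), 6(W), 5(W); every one is W ⇒ L
n=14: can move to 13, which is L ⇒ W
n=15: moves to 14(W), 9(W), 8(W), 7(W); every one is W ⇒ L
n=16: can move to 15, which is L ⇒ W
n=17: moves to 16(W), 11(W), 10(W), 9(W); every one is W ⇒ L
n=18: can move to 17, which is L ⇒ W
n=19: can move to 13, which is L ⇒ W
n=20: can move to 13, which is L ⇒ W
n=21: can move to 15, which is L ⇒ W
n=22: can move to 15, which is L ⇒ W
n=23: can move to 17, which is L ⇒ W
n=24: can move to 17, which is L ⇒ W
From 24, the L positions reachable in one move are: 17.

Remove 7, leaving 17.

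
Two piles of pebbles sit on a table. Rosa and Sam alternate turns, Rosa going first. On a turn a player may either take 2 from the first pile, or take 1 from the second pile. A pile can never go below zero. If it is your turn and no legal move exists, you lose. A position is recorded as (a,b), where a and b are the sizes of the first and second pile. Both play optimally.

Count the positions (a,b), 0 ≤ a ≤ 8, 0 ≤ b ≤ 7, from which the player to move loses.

36

Positions with no move are L. A position that does have a move is losing for the player to move precisely when every available move leads to a winning position for the opponent. Fill in the labels:
Every move lowers a or b (never raises either), so fill the grid row by row in increasing a, and left to right within a row: each cell's successors are then already labelled.
      b=0  b=1  b=2  b=3  b=4  b=5  b=6  b=7
a=0:    L    W    L    W    L    W    L    W
a=1:    L    W    L    W    L    W    L    W
a=2:    W    L    W    L    W    L    W    L
a=3:    W    L    W    L    W    L    W    L
a=4:    L    W    L    W    L    W    L    W
a=5:    L    W    L    W    L    W    L    W
a=6:    W    L    W    L    W    L    W    L
a=7:    W    L    W    L    W    L    W    L
a=8:    L    W    L    W    L    W    L    W
Cells with no legal move (terminal, hence L): (0,0), (1,0).
The remaining L cells, each justified by listing all of its moves:
(0,2): →(0,1)(W) only, which is W, so L
(0,4): →(0,3)(W) only, which is W, so L
(0,6): →(0,5)(W) only, which is W, so L
(1,2): →(1,1)(W) only, which is W, so L
(1,4): →(1,3)(W) only, which is W, so L
(1,6): →(1,5)(W) only, which is W, so L
(2,1): →(0,1)(W), (2,0)(W) — all W, so L
(2,3): →(0,3)(W), (2,2)(W) — all W, so L
(2,5): →(0,5)(W), (2,4)(W) — all W, so L
(2,7): →(0,7)(W), (2,6)(W) — all W, so L
(3,1): →(1,1)(W), (3,0)(W) — all W, so L
(3,3): →(1,3)(W), (3,2)(W) — all W, so L
(3,5): →(1,5)(W), (3,4)(W) — all W, so L
(3,7): →(1,7)(W), (3,6)(W) — all W, so L
(4,0): →(2,0)(W) only, which is W, so L
(4,2): →(2,2)(W), (4,1)(W) — all W, so L
(4,4): →(2,4)(W), (4,3)(W) — all W, so L
(4,6): →(2,6)(W), (4,5)(W) — all W, so L
(5,0): →(3,0)(W) only, which is W, so L
(5,2): →(3,2)(W), (5,1)(W) — all W, so L
(5,4): →(3,4)(W), (5,3)(W) — all W, so L
(5,6): →(3,6)(W), (5,5)(W) — all W, so L
(6,1): →(4,1)(W), (6,0)(W) — all W, so L
(6,3): →(4,3)(W), (6,2)(W) — all W, so L
(6,5): →(4,5)(W), (6,4)(W) — all W, so L
(6,7): →(4,7)(W), (6,6)(W) — all W, so L
(7,1): →(5,1)(W), (7,0)(W) — all W, so L
(7,3): →(5,3)(W), (7,2)(W) — all W, so L
(7,5): →(5,5)(W), (7,4)(W) — all W, so L
(7,7): →(5,7)(W), (7,6)(W) — all W, so L
(8,0): →(6,0)(W) only, which is W, so L
(8,2): →(6,2)(W), (8,1)(W) — all W, so L
(8,4): →(6,4)(W), (8,3)(W) — all W, so L
(8,6): →(6,6)(W), (8,5)(W) — all W, so L
Every other cell has at least one move into one of the L cells above, so it is W.
L cells per row: a=0: 4, a=1: 4, a=2: 4, a=3: 4, a=4: 4, a=5: 4, a=6: 4, a=7: 4, a=8: 4; total 36.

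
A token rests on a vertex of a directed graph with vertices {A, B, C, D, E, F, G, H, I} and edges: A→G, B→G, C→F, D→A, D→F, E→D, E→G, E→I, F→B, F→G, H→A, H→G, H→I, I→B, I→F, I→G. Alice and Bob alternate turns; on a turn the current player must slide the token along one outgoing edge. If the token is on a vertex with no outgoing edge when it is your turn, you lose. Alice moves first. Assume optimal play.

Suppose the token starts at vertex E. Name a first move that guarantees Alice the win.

Build the W/L table. Terminal = L. A non-terminal position is W if it has a move to some L; otherwise it is L.
Every edge goes from a vertex to one that appears earlier in the order G, B, F, I, A, D, H, C, E, so processing vertices in that order labels each vertex after all of its successors.
G: no outgoing edge → L
B: →G(L), so W
F: →G(L), so W
I: →G(L), so W
A: →G(L), so W
D: →A(W), F(W) — all W, so L
H: →G(L), so W
C: →F(W) only, which is W, so L
E: →D(L), so W
From E, the L positions reachable in one move are: D, G. Any move reaching one of these is winning.

Move to D.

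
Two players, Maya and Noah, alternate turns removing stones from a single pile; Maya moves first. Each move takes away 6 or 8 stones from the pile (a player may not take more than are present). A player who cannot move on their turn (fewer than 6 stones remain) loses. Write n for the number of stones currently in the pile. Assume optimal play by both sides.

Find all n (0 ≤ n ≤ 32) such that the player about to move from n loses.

Label each position W (a win for the player to move) or L (a loss). A position with no legal move is L; any other position is W exactly when some move reaches an L, and L when every move reaches a W.
n=0: no move → L
n=1: no move → L
n=2: no move → L
n=3: no move → L
n=4: no move → L
n=5: no move → L
n=6: W (go to 0, an L position)
n=7: W (go to 1, an L position)
n=8: W (go to 2, an L position)
n=9: W (go to 3, an L position)
n=10: W (go to 4, an L position)
n=11: W (go to 5, an L position)
n=12: W (go to 4, an L position)
n=13: W (go to 5, an L position)
n=14: L (options 8(W), 6(W) are all W)
n=15: L (options 9(W), 7(W) are all W)
n=16: L (options 10(W), 8(W) are all W)
n=17: L (options 11(W), 9(W) are all W)
n=18: L (options 12(W), 10(W) are all W)
n=19: L (options 13(W), 11(W) are all W)
n=20: W (go to 14, an L position)
n=21: W (go to 15, an L position)
n=22: W (go to 16, an L position)
n=23: W (go to 17, an L position)
n=24: W (go to 18, an L position)
n=25: W (go to 19, an L position)
n=26: W (go to 18, an L position)
n=27: W (go to 19, an L position)
n=28: L (options 22(W), 20(W) are all W)
n=29: L (options 23(W), 21(W) are all W)
n=30: L (options 24(W), 22(W) are all W)
n=31: L (options 25(W), 23(W) are all W)
n=32: L (options 26(W), 24(W) are all W)
Reading off the rows marked L gives the requested list; there are 17 such values of n.

0, 1, 2, 3, 4, 5, 14, 15, 16, 17, 18, 19, 28, 29, 30, 31, 32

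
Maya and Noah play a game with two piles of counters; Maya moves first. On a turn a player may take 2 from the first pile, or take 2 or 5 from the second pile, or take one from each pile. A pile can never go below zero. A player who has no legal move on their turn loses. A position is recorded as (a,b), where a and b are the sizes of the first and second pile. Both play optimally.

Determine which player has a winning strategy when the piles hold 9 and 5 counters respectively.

Build the W/L table. Terminal = L. A non-terminal position is W if it has a move to some L; otherwise it is L.
No move ever increases a pile, so every position that can arise here has a ≤ 9 and b ≤ 5; it is enough to label the cells with 0 ≤ a ≤ 9 and 0 ≤ b ≤ 5.
Every move lowers a or b (never raises either), so fill the grid row by row in increasing a, and left to right within a row: each cell's successors are then already labelled.
      b=0  b=1  b=2  b=3  b=4  b=5
a=0:    L    L    W    W    L    W
a=1:    L    W    W    L    L    W
a=2:    W    W    L    L    W    W
a=3:    W    L    L    W    W    L
a=4:    L    L    W    W    L    W
a=5:    L    W    W    L    L    W
a=6:    W    W    L    L    W    W
a=7:    W    L    L    W    W    L
a=8:    L    L    W    W    L    W
a=9:    L    W    W    L    L    W
Cells with no legal move (terminal, hence L): (0,0), (0,1), (1,0).
The remaining L cells, each justified by listing all of its moves:
(0,4): L (sole option (0,2)(W) is W)
(1,3): L (options (1,1)(W), (0,2)(W) are all W)
(1,4): L (options (1,2)(W), (0,3)(W) are all W)
(2,2): L (options (0,2)(W), (2,0)(W), (1,1)(W) are all W)
(2,3): L (options (0,3)(W), (2,1)(W), (1,2)(W) are all W)
(3,1): L (options (1,1)(W), (2,0)(W) are all W)
(3,2): L (options (1,2)(W), (3,0)(W), (2,1)(W) are all W)
(3,5): L (options (1,5)(W), (3,3)(W), (3,0)(W), (2,4)(W) are all W)
(4,0): L (sole option (2,0)(W) is W)
(4,1): L (options (2,1)(W), (3,0)(W) are all W)
(4,4): L (options (2,4)(W), (4,2)(W), (3,3)(W) are all W)
(5,0): L (sole option (3,0)(W) is W)
(5,3): L (options (3,3)(W), (5,1)(W), (4,2)(W) are all W)
(5,4): L (options (3,4)(W), (5,2)(W), (4,3)(W) are all W)
(6,2): L (options (4,2)(W), (6,0)(W), (5,1)(W) are all W)
(6,3): L (options (4,3)(W), (6,1)(W), (5,2)(W) are all W)
(7,1): L (options (5,1)(W), (6,0)(W) are all W)
(7,2): L (options (5,2)(W), (7,0)(W), (6,1)(W) are all W)
(7,5): L (options (5,5)(W), (7,3)(W), (7,0)(W), (6,4)(W) are all W)
(8,0): L (sole option (6,0)(W) is W)
(8,1): L (options (6,1)(W), (7,0)(W) are all W)
(8,4): L (options (6,4)(W), (8,2)(W), (7,3)(W) are all W)
(9,0): L (sole option (7,0)(W) is W)
(9,3): L (options (7,3)(W), (9,1)(W), (8,2)(W) are all W)
(9,4): L (options (7,4)(W), (9,2)(W), (8,3)(W) are all W)
Every other cell has at least one move into one of the L cells above, so it is W.
From (9,5) Maya can move to (7,5), reaching an L position.

Maya wins.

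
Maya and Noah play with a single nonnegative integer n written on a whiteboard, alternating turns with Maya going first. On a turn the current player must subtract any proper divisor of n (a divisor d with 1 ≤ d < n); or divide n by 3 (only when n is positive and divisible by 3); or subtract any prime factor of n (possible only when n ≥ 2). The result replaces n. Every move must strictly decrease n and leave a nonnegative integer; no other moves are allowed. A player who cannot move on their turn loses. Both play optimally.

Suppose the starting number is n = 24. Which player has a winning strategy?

Classify positions by backward induction: terminal positions (no move available) are L. From any other position, the mover wins iff some move reaches an L.
n=0: no move → L
n=1: no move → L
n=2: reaches L-position 0 → W
n=3: reaches L-position 0 → W
n=4: only reaches 2(W), 3(W), all W → L
n=5: reaches L-position 0 → W
n=6: reaches L-position 4 → W
n=7: reaches L-position 0 → W
n=8: reaches L-position 4 → W
n=9: only reaches 3(W), 6(W), 8(W), all W → L
n=10: reaches L-position 9 → W
n=11: reaches L-position 0 → W
n=12: reaches L-position 4 → W
n=13: reaches L-position 0 → W
n=14: only reaches 7(W), 12(W), 13(W), all W → L
n=15: reaches L-position 14 → W
n=16: reaches L-position 14 → W
n=17: reaches L-position 0 → W
n=18: reaches L-position 9 → W
n=19: reaches L-position 0 → W
n=20: only reaches 10(W), 15(W), 16(W), 18(W), 19(W), all W → L
n=21: reaches L-position 14 → W
n=22: reaches L-position 20 → W
n=23: reaches L-position 0 → W
n=24: reaches L-position 20 → W
From 24 Maya can move to 20, reaching an L position.

Maya wins.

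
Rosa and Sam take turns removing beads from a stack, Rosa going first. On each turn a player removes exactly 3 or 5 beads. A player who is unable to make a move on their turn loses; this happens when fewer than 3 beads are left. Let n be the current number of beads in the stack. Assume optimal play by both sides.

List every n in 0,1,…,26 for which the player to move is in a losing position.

0, 1, 2, 8, 9, 10, 16, 17, 18, 24, 25, 26

Use the standard recursion: the mover loses at a terminal position; elsewhere, the mover wins exactly when some move hands the opponent an L position.
n=0: no move → L
n=1: no move → L
n=2: no move → L
n=3: reaches L-position 0 → W
n=4: reaches L-position 1 → W
n=5: reaches L-position 2 → W
n=6: reaches L-position 1 → W
n=7: reaches L-position 2 → W
n=8: only reaches 5(W), 3(W), all W → L
n=9: only reaches 6(W), 4(W), all W → L
n=10: only reaches 7(W), 5(W), all W → L
n=11: reaches L-position 8 → W
n=12: reaches L-position 9 → W
n=13: reaches L-position 10 → W
n=14: reaches L-position 9 → W
n=15: reaches L-position 10 → W
n=16: only reaches 13(W), 11(W), all W → L
n=17: only reaches 14(W), 12(W), all W → L
n=18: only reaches 15(W), 13(W), all W → L
n=19: reaches L-position 16 → W
n=20: reaches L-position 17 → W
n=21: reaches L-position 18 → W
n=22: reaches L-position 17 → W
n=23: reaches L-position 18 → W
n=24: only reaches 21(W), 19(W), all W → L
n=25: only reaches 22(W), 20(W), all W → L
n=26: only reaches 23(W), 21(W), all W → L
The losing starting values of n are exactly the entries labelled L in this table (12 of them).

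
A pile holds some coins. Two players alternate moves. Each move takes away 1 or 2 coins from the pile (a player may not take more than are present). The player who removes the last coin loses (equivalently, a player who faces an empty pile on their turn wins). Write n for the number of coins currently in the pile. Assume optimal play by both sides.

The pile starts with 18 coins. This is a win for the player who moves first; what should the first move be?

Positions with no move are W. A position that does have a move is losing for the player to move precisely when every available move leads to a winning position for the opponent. Fill in the labels:
n=0: no move; the opponent has just taken the last coin and therefore loses → W
n=1: →0(W) only, which is W, so L
n=2: →1(L), so W
n=3: →1(L), so W
n=4: →3(W), 2(W) — all W, so L
n=5: →4(L), so W
n=6: →4(L), so W
n=7: →6(W), 5(W) — all W, so L
n=8: →7(L), so W
n=9: →7(L), so W
n=10: →9(W), 8(W) — all W, so L
n=11: →10(L), so W
n=12: →10(L), so W
n=13: →12(W), 11(W) — all W, so L
n=14: →13(L), so W
n=15: →13(L), so W
n=16: →15(W), 14(W) — all W, so L
n=17: →16(L), so W
n=18: →16(L), so W
From 18, the L positions reachable in one move are: 16.

Remove 2, leaving 16.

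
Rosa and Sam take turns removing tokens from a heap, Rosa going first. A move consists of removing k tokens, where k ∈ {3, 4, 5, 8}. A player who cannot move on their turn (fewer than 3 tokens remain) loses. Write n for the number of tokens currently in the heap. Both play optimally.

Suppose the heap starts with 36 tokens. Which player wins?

Classify positions by backward induction: terminal positions (no move available) are L. From any other position, the mover wins iff some move reaches an L.
n=0: no move → L
n=1: no move → L
n=2: no move → L
n=3: reaches L-position 0 → W
n=4: reaches L-position 1 → W
n=5: reaches L-position 2 → W
n=6: reaches L-position 2 → W
n=7: reaches L-position 2 → W
n=8: reaches L-position 0 → W
n=9: reaches L-position 1 → W
n=10: reaches L-position 2 → W
n=11: only reaches 8(W), 7(W), 6(W), 3(W), all W → L
n=12: only reaches 9(W), 8(W), 7(W), 4(W), all W → L
n=13: only reaches 10(W), 9(W), 8(W), 5(W), all W → L
n=14: reaches L-position 11 → W
n=15: reaches L-position 12 → W
n=16: reaches L-position 13 → W
n=17: reaches L-position 13 → W
n=18: reaches L-position 13 → W
n=19: reaches L-position 11 → W
n=20: reaches L-position 12 → W
n=21: reaches L-position 13 → W
n=22: only reaches 19(W), 18(W), 17(W), 14(W), all W → L
n=23: only reaches 20(W), 19(W), 18(W), 15(W), all W → L
n=24: only reaches 21(W), 20(W), 19(W), 16(W), all W → L
n=25: reaches L-position 22 → W
n=26: reaches L-position 23 → W
n=27: reaches L-position 24 → W
n=28: reaches L-position 24 → W
n=29: reaches L-position 24 → W
n=30: reaches L-position 22 → W
n=31: reaches L-position 23 → W
n=32: reaches L-position 24 → W
n=33: only reaches 30(W), 29(W), 28(W), 25(W), all W → L
n=34: only reaches 31(W), 30(W), 29(W), 26(W), all W → L
n=35: only reaches 32(W), 31(W), 30(W), 27(W), all W → L
n=36: reaches L-position 33 → W
From 36 Rosa can remove 3, leaving 33, reaching an L position.

Rosa wins.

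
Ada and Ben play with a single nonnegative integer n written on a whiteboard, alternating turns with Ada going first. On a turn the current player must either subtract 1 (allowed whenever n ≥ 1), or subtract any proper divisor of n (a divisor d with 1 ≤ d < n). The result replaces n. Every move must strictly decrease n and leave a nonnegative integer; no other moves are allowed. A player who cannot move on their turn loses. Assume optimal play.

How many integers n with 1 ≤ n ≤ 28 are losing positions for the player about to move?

13

Label each position W (a win for the player to move) or L (a loss). A position with no legal move is L; any other position is W exactly when some move reaches an L, and L when every move reaches a W.
n=0: no move → L
n=1: W (go to 0, an L position)
n=2: L (sole option 1(W) is W)
n=3: W (go to 2, an L position)
n=4: W (go to 2, an L position)
n=5: L (sole option 4(W) is W)
n=6: W (go to 5, an L position)
n=7: L (sole option 6(W) is W)
n=8: W (go to 7, an L position)
n=9: L (options 6(W), 8(W) are all W)
n=10: W (go to 5, an L position)
n=11: L (sole option 10(W) is W)
n=12: W (go to 9, an L position)
n=13: L (sole option 12(W) is W)
n=14: W (go to 7, an L position)
n=15: L (options 10(W), 12(W), 14(W) are all W)
n=16: W (go to 15, an L position)
n=17: L (sole option 16(W) is W)
n=18: W (go to 9, an L position)
n=19: L (sole option 18(W) is W)
n=20: W (go to 15, an L position)
n=21: L (options 14(W), 18(W), 20(W) are all W)
n=22: W (go to 11, an L position)
n=23: L (sole option 22(W) is W)
n=24: W (go to 21, an L position)
n=25: L (options 20(W), 24(W) are all W)
n=26: W (go to 13, an L position)
n=27: L (options 18(W), 24(W), 26(W) are all W)
n=28: W (go to 21, an L position)
L entries with 1 ≤ n ≤ 28 (n=0 is outside the asked range and is not counted): n = 2, 5, 7, 9, 11, 13, 15, 17, 19, 21, 23, 25, 27; that makes 13.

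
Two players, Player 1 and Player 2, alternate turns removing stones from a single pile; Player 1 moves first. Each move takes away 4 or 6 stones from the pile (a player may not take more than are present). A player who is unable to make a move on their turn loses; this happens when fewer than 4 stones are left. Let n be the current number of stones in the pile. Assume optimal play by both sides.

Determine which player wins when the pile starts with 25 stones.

Work bottom-up. With no move the player to move loses. Otherwise the position is W if at least one move leads to an L position for the opponent, and L if every move leads to a W.
n=0: no move → L
n=1: no move → L
n=2: no move → L
n=3: no move → L
n=4: →0(L), so W
n=5: →1(L), so W
n=6: →2(L), so W
n=7: →3(L), so W
n=8: →2(L), so W
n=9: →3(L), so W
n=10: →6(W), 4(W) — all W, so L
n=11: →7(W), 5(W) — all W, so L
n=12: →8(W), 6(W) — all W, so L
n=13: →9(W), 7(W) — all W, so L
n=14: →10(L), so W
n=15: →11(L), so W
n=16: →12(L), so W
n=17: →13(L), so W
n=18: →12(L), so W
n=19: →13(L), so W
n=20: →16(W), 14(W) — all W, so L
n=21: →17(W), 15(W) — all W, so L
n=22: →18(W), 16(W) — all W, so L
n=23: →19(W), 17(W) — all W, so L
n=24: →20(L), so W
n=25: →21(L), so W
The starting position 25 is W: Player 1 should remove 4, leaving 21, handing over an L position.

Player 1 wins.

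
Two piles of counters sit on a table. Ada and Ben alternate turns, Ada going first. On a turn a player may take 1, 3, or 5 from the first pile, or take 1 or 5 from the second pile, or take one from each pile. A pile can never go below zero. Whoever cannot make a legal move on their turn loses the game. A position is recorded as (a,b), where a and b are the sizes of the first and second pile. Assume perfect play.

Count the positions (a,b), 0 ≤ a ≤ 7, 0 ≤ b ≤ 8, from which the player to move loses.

Build the W/L table. Terminal = L. A non-terminal position is W if it has a move to some L; otherwise it is L.
Every move lowers a or b (never raises either), so fill the grid row by row in increasing a, and left to right within a row: each cell's successors are then already labelled.
      b=0  b=1  b=2  b=3  b=4  b=5  b=6  b=7  b=8
a=0:    L    W    L    W    L    W    L    W    L
a=1:    W    W    W    W    W    W    W    W    W
a=2:    L    W    L    W    L    W    L    W    L
a=3:    W    W    W    W    W    W    W    W    W
a=4:    L    W    L    W    L    W    L    W    L
a=5:    W    W    W    W    W    W    W    W    W
a=6:    L    W    L    W    L    W    L    W    L
a=7:    W    W    W    W    W    W    W    W    W
Cells with no legal move (terminal, hence L): (0,0).
The remaining L cells, each justified by listing all of its moves:
(0,2): only reaches (0,1)(W), which is W → L
(0,4): only reaches (0,3)(W), which is W → L
(0,6): only reaches (0,5)(W), (0,1)(W), all W → L
(0,8): only reaches (0,7)(W), (0,3)(W), all W → L
(2,0): only reaches (1,0)(W), which is W → L
(2,2): only reaches (1,2)(W), (2,1)(W), (1,1)(W), all W → L
(2,4): only reaches (1,4)(W), (2,3)(W), (1,3)(W), all W → L
(2,6): only reaches (1,6)(W), (2,5)(W), (2,1)(W), (1,5)(W), all W → L
(2,8): only reaches (1,8)(W), (2,7)(W), (2,3)(W), (1,7)(W), all W → L
(4,0): only reaches (3,0)(W), (1,0)(W), all W → L
(4,2): only reaches (3,2)(W), (1,2)(W), (4,1)(W), (3,1)(W), all W → L
(4,4): only reaches (3,4)(W), (1,4)(W), (4,3)(W), (3,3)(W), all W → L
(4,6): only reaches (3,6)(W), (1,6)(W), (4,5)(W), (4,1)(W), (3,5)(W), all W → L
(4,8): only reaches (3,8)(W), (1,8)(W), (4,7)(W), (4,3)(W), (3,7)(W), all W → L
(6,0): only reaches (5,0)(W), (3,0)(W), (1,0)(W), all W → L
(6,2): only reaches (5,2)(W), (3,2)(W), (1,2)(W), (6,1)(W), (5,1)(W), all W → L
(6,4): only reaches (5,4)(W), (3,4)(W), (1,4)(W), (6,3)(W), (5,3)(W), all W → L
(6,6): only reaches (5,6)(W), (3,6)(W), (1,6)(W), (6,5)(W), (6,1)(W), (5,5)(W), all W → L
(6,8): only reaches (5,8)(W), (3,8)(W), (1,8)(W), (6,7)(W), (6,3)(W), (5,7)(W), all W → L
Every other cell has at least one move into one of the L cells above, so it is W.
L cells per row: a=0: 5, a=1: 0, a=2: 5, a=3: 0, a=4: 5, a=5: 0, a=6: 5, a=7: 0; total 20.

20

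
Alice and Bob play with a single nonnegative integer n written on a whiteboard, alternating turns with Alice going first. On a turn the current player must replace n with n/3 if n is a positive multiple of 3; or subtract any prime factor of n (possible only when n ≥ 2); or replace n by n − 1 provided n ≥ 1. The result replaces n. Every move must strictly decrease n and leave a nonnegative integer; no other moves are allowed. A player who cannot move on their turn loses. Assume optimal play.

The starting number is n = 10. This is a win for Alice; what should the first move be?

Move to 8.

Build the W/L table. Terminal = L. A non-terminal position is W if it has a move to some L; otherwise it is L.
n=0: no move → L
n=1: can move to 0, which is L ⇒ W
n=2: can move to 0, which is L ⇒ W
n=3: can move to 0, which is L ⇒ W
n=4: moves to 2(W), 3(W); every one is W ⇒ L
n=5: can move to 0, which is L ⇒ W
n=6: can move to 4, which is L ⇒ W
n=7: can move to 0, which is L ⇒ W
n=8: moves to 6(W), 7(W); every one is W ⇒ L
n=9: can move to 8, which is L ⇒ W
n=10: can move to 8, which is L ⇒ W
From 10, the L positions reachable in one move are: 8.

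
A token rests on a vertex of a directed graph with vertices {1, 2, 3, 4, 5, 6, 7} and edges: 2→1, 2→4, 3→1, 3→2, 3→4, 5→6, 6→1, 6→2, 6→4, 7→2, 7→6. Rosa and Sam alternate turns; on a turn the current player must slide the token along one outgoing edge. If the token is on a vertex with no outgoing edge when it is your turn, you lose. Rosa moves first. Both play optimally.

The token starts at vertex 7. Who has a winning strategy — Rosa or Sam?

Sam wins.

Classify positions by backward induction: terminal positions (no move available) are L. From any other position, the mover wins iff some move reaches an L.
Every edge goes from a vertex to one that appears earlier in the order 4, 1, 2, 6, 3, 5, 7, so processing vertices in that order labels each vertex after all of its successors.
4: no outgoing edge → L
1: no outgoing edge → L
2: can move to 1, which is L ⇒ W
6: can move to 1, which is L ⇒ W
3: can move to 1, which is L ⇒ W
5: the only move is to 6(W), a W ⇒ L
7: moves to 6(W), 2(W); every one is W ⇒ L
The starting position 7 is L: whatever Rosa does, the opponent receives a W position.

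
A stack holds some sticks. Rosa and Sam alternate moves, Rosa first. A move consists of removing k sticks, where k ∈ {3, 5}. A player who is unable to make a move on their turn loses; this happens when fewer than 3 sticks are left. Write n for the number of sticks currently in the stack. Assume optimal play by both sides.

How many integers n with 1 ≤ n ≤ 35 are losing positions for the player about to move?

Label each position W (a win for the player to move) or L (a loss). A position with no legal move is L; any other position is W exactly when some move reaches an L, and L when every move reaches a W.
n=0: no move → L
n=1: no move → L
n=2: no move → L
n=3: →0(L), so W
n=4: →1(L), so W
n=5: →2(L), so W
n=6: →1(L), so W
n=7: →2(L), so W
n=8: →5(W), 3(W) — all W, so L
n=9: →6(W), 4(W) — all W, so L
n=10: →7(W), 5(W) — all W, so L
n=11: →8(L), so W
n=12: →9(L), so W
n=13: →10(L), so W
n=14: →9(L), so W
n=15: →10(L), so W
n=16: →13(W), 11(W) — all W, so L
n=17: →14(W), 12(W) — all W, so L
n=18: →15(W), 13(W) — all W, so L
n=19: →16(L), so W
n=20: →17(L), so W
n=21: →18(L), so W
n=22: →17(L), so W
n=23: →18(L), so W
n=24: →21(W), 19(W) — all W, so L
n=25: →22(W), 20(W) — all W, so L
n=26: →23(W), 21(W) — all W, so L
n=27: →24(L), so W
n=28: →25(L), so W
n=29: →26(L), so W
n=30: →25(L), so W
n=31: →26(L), so W
n=32: →29(W), 27(W) — all W, so L
n=33: →30(W), 28(W) — all W, so L
n=34: →31(W), 29(W) — all W, so L
n=35: →32(L), so W
L entries with 1 ≤ n ≤ 35 (n=0 is outside the asked range and is not counted): n = 1, 2, 8, 9, 10, 16, 17, 18, 24, 25, 26, 32, 33, 34; that makes 14.

14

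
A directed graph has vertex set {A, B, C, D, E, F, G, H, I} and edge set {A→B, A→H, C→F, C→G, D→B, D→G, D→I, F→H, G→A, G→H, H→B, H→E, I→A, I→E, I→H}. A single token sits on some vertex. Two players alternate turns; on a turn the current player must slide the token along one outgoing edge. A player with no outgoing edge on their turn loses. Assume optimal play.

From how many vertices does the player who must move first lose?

Use the standard recursion: the mover loses at a terminal position; elsewhere, the mover wins exactly when some move hands the opponent an L position.
Every edge goes from a vertex to one that appears earlier in the order E, B, H, A, G, I, F, D, C, so processing vertices in that order labels each vertex after all of its successors.
E: no outgoing edge → L
B: no outgoing edge → L
H: →B(L), so W
A: →B(L), so W
G: →A(W), H(W) — all W, so L
I: →E(L), so W
F: →H(W) only, which is W, so L
D: →G(L), so W
C: →F(L), so W
The L vertices are B, E, F, G; that is 4 in all.

4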